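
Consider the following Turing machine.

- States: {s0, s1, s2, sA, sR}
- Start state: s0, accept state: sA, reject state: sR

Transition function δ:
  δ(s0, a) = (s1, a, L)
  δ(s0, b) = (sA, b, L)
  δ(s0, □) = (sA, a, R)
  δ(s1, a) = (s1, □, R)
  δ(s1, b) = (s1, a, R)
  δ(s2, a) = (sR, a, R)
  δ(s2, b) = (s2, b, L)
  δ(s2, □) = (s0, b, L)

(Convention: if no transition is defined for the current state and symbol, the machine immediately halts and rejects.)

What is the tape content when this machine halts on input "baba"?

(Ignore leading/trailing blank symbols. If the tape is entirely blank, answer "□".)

Execution trace:
Initial: [s0]baba
Step 1: δ(s0, b) = (sA, b, L) → [sA]□baba

The machine reaches the accept state sA and halts.

Final tape (ignoring leading/trailing blanks): baba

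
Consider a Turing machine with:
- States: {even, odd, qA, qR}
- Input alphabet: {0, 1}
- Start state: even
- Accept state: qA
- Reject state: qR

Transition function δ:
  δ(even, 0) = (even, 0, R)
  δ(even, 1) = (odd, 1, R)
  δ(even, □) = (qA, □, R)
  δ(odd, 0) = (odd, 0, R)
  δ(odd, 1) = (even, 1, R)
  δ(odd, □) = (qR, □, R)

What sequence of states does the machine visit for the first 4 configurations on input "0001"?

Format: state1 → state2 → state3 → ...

Execution trace:
Initial: [even]0001
Step 1: δ(even, 0) = (even, 0, R) → 0[even]001
Step 2: δ(even, 0) = (even, 0, R) → 00[even]01
Step 3: δ(even, 0) = (even, 0, R) → 000[even]1

State sequence: even → even → even → even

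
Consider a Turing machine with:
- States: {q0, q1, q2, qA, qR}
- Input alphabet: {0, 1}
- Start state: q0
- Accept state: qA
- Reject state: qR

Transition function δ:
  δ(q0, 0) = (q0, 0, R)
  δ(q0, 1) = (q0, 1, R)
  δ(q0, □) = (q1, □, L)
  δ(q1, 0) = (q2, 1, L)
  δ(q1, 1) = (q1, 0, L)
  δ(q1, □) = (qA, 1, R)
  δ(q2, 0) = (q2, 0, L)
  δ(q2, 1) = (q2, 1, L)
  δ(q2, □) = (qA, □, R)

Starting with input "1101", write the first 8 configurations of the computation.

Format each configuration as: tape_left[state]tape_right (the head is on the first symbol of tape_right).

Transitions applied:
Step 1: δ(q0, 1) = (q0, 1, R)
Step 2: δ(q0, 1) = (q0, 1, R)
Step 3: δ(q0, 0) = (q0, 0, R)
Step 4: δ(q0, 1) = (q0, 1, R)
Step 5: δ(q0, □) = (q1, □, L)
Step 6: δ(q1, 1) = (q1, 0, L)
Step 7: δ(q1, 0) = (q2, 1, L)

The first 8 configurations are:
[q0]1101 ⊢ 1[q0]101 ⊢ 11[q0]01 ⊢ 110[q0]1 ⊢ 1101[q0]□ ⊢ 110[q1]1□ ⊢ 11[q1]00□ ⊢ 1[q2]110□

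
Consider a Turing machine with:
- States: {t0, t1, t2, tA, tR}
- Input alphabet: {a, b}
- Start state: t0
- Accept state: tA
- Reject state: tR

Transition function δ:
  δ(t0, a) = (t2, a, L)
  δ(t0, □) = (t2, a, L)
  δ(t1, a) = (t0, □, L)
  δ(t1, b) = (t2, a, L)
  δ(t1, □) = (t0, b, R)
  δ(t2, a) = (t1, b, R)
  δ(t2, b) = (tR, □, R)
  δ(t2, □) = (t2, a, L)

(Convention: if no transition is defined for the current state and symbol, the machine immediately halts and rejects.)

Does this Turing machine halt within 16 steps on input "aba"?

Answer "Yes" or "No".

Execution trace:
Initial: [t0]aba
Step 1: δ(t0, a) = (t2, a, L) → [t2]□aba
Step 2: δ(t2, □) = (t2, a, L) → [t2]□aaba
Step 3: δ(t2, □) = (t2, a, L) → [t2]□aaaba
Step 4: δ(t2, □) = (t2, a, L) → [t2]□aaaaba
Step 5: δ(t2, □) = (t2, a, L) → [t2]□aaaaaba
Step 6: δ(t2, □) = (t2, a, L) → [t2]□aaaaaaba
Step 7: δ(t2, □) = (t2, a, L) → [t2]□aaaaaaaba
Step 8: δ(t2, □) = (t2, a, L) → [t2]□aaaaaaaaba
Step 9: δ(t2, □) = (t2, a, L) → [t2]□aaaaaaaaaba
Step 10: δ(t2, □) = (t2, a, L) → [t2]□aaaaaaaaaaba
Step 11: δ(t2, □) = (t2, a, L) → [t2]□aaaaaaaaaaaba
Step 12: δ(t2, □) = (t2, a, L) → [t2]□aaaaaaaaaaaaba
Step 13: δ(t2, □) = (t2, a, L) → [t2]□aaaaaaaaaaaaaba
Step 14: δ(t2, □) = (t2, a, L) → [t2]□aaaaaaaaaaaaaaba
Step 15: δ(t2, □) = (t2, a, L) → [t2]□aaaaaaaaaaaaaaaba
Step 16: δ(t2, □) = (t2, a, L) → [t2]□aaaaaaaaaaaaaaaaba

The machine has not reached a halting state after 16 steps.
The machine did not halt within the 16-step bound.

Answer: No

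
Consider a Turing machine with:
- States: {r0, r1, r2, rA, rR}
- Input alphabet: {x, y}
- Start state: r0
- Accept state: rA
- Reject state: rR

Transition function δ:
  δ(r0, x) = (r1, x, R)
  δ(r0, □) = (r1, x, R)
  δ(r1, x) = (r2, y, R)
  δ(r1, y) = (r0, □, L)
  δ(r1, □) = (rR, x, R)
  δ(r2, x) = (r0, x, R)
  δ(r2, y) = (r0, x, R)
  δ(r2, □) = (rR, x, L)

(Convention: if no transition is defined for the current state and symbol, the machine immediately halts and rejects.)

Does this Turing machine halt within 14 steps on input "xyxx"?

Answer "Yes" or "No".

Execution trace:
Initial: [r0]xyxx
Step 1: δ(r0, x) = (r1, x, R) → x[r1]yxx
Step 2: δ(r1, y) = (r0, □, L) → [r0]x□xx
Step 3: δ(r0, x) = (r1, x, R) → x[r1]□xx
Step 4: δ(r1, □) = (rR, x, R) → xx[rR]xx

The machine reaches the reject state rR and halts.
The machine halted after 4 steps (within the 14-step bound).

Answer: Yes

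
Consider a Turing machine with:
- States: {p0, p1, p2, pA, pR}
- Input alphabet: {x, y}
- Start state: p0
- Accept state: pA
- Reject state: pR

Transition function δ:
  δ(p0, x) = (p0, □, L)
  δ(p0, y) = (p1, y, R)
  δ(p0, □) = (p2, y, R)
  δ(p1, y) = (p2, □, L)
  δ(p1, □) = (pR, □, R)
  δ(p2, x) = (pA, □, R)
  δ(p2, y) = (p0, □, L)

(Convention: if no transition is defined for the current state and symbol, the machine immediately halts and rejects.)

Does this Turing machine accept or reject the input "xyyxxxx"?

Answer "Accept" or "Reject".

Execution trace:
Initial: [p0]xyyxxxx
Step 1: δ(p0, x) = (p0, □, L) → [p0]□□yyxxxx
Step 2: δ(p0, □) = (p2, y, R) → y[p2]□yyxxxx

No transition is defined for δ(p2, □). By convention the machine halts and rejects.

Answer: Reject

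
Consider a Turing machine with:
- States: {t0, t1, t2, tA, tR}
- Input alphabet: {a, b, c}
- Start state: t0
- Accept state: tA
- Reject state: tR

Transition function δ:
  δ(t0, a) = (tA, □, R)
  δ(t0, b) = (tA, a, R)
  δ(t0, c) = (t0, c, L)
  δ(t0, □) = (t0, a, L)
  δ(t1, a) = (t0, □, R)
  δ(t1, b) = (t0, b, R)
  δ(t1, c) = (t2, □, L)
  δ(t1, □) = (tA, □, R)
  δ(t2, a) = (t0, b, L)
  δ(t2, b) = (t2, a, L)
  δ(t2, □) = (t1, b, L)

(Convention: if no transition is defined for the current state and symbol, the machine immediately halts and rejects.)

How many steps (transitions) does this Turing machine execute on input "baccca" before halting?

Execution trace:
Initial: [t0]baccca
Step 1: δ(t0, b) = (tA, a, R) → a[tA]accca

The machine reaches the accept state tA and halts.

The machine executed 1 step before halting.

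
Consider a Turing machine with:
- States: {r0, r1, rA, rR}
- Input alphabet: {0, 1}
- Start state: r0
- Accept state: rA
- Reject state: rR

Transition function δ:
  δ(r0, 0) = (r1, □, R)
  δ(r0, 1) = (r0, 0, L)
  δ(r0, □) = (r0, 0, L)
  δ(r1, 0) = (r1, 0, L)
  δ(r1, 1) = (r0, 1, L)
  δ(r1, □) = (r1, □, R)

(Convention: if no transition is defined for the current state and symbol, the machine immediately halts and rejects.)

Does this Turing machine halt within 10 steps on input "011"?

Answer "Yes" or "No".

Execution trace:
Initial: [r0]011
Step 1: δ(r0, 0) = (r1, □, R) → □[r1]11
Step 2: δ(r1, 1) = (r0, 1, L) → [r0]□11
Step 3: δ(r0, □) = (r0, 0, L) → [r0]□011
Step 4: δ(r0, □) = (r0, 0, L) → [r0]□0011
Step 5: δ(r0, □) = (r0, 0, L) → [r0]□00011
Step 6: δ(r0, □) = (r0, 0, L) → [r0]□000011
Step 7: δ(r0, □) = (r0, 0, L) → [r0]□0000011
Step 8: δ(r0, □) = (r0, 0, L) → [r0]□00000011
Step 9: δ(r0, □) = (r0, 0, L) → [r0]□000000011
Step 10: δ(r0, □) = (r0, 0, L) → [r0]□0000000011

The machine has not reached a halting state after 10 steps.
The machine did not halt within the 10-step bound.

Answer: No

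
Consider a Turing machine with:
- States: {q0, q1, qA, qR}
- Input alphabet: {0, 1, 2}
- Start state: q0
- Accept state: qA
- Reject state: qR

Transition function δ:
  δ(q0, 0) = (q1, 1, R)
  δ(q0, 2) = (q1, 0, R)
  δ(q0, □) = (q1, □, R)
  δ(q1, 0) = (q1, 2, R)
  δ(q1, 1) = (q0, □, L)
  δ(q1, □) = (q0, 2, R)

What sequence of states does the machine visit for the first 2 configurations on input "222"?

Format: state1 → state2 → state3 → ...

Execution trace:
Initial: [q0]222
Step 1: δ(q0, 2) = (q1, 0, R) → 0[q1]22

No transition is defined for δ(q1, 2). By convention the machine halts and rejects.

State sequence: q0 → q1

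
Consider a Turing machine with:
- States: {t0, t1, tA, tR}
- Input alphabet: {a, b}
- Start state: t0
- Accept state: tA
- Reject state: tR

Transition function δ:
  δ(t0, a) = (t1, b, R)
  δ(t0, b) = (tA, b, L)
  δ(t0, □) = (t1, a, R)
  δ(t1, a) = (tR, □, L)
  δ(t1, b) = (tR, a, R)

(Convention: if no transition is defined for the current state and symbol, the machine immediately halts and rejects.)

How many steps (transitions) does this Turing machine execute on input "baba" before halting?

Execution trace:
Initial: [t0]baba
Step 1: δ(t0, b) = (tA, b, L) → [tA]□baba

The machine reaches the accept state tA and halts.

The machine executed 1 step before halting.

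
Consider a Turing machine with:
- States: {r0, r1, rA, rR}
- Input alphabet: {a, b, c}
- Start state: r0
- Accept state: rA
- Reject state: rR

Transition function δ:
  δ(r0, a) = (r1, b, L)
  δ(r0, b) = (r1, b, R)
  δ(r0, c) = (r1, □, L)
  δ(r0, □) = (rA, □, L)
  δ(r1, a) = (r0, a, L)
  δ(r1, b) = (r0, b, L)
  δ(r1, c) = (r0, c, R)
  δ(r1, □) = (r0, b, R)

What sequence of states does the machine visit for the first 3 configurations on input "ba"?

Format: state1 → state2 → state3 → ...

Execution trace:
Initial: [r0]ba
Step 1: δ(r0, b) = (r1, b, R) → b[r1]a
Step 2: δ(r1, a) = (r0, a, L) → [r0]ba

State sequence: r0 → r1 → r0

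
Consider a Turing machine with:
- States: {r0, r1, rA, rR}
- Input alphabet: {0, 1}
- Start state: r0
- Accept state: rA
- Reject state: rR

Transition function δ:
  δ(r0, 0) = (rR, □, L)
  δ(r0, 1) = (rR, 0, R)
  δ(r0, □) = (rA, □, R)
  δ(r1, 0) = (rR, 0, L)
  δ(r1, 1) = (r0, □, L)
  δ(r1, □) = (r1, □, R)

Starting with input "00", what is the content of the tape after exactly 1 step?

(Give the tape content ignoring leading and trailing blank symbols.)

Execution trace:
Initial: [r0]00
Step 1: δ(r0, 0) = (rR, □, L) → [rR]□□0

The machine reaches the reject state rR and halts.

After 1 step, the tape (ignoring leading/trailing blanks) is: 0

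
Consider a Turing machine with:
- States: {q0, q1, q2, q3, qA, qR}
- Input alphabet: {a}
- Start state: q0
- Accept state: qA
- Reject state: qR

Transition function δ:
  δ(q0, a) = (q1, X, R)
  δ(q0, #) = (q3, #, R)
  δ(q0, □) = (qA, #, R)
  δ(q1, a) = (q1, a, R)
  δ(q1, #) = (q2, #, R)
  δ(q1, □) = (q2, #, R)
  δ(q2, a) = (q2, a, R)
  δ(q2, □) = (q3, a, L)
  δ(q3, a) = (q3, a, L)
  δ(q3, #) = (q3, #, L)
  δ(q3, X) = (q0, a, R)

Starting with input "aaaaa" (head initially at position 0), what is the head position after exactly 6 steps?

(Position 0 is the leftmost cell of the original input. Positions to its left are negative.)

Execution trace (head position shown):
Step 0: [q0]aaaaa  (head at position 0)
Step 1: move right → X[q1]aaaa  (head at position 1)
Step 2: move right → Xa[q1]aaa  (head at position 2)
Step 3: move right → Xaa[q1]aa  (head at position 3)
Step 4: move right → Xaaa[q1]a  (head at position 4)
Step 5: move right → Xaaaa[q1]□  (head at position 5)
Step 6: move right → Xaaaa#[q2]□  (head at position 6)

After 6 steps, the head is at position 6.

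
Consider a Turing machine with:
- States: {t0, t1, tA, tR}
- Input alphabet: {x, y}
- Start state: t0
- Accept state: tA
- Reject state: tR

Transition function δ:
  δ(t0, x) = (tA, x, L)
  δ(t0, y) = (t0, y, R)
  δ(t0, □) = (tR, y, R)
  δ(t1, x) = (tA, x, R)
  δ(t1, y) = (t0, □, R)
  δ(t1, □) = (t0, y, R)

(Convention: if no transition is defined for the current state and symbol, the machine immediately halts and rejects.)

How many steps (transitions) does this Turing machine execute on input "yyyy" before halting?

Execution trace:
Initial: [t0]yyyy
Step 1: δ(t0, y) = (t0, y, R) → y[t0]yyy
Step 2: δ(t0, y) = (t0, y, R) → yy[t0]yy
Step 3: δ(t0, y) = (t0, y, R) → yyy[t0]y
Step 4: δ(t0, y) = (t0, y, R) → yyyy[t0]□
Step 5: δ(t0, □) = (tR, y, R) → yyyyy[tR]□

The machine reaches the reject state tR and halts.

The machine executed 5 steps before halting.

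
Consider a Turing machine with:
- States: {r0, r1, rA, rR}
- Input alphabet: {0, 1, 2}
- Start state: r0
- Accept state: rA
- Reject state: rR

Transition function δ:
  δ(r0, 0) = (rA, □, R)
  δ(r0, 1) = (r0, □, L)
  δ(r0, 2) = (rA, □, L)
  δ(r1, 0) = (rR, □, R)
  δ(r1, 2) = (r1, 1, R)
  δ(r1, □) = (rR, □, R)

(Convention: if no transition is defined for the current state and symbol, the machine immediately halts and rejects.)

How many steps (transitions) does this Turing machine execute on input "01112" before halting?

Execution trace:
Initial: [r0]01112
Step 1: δ(r0, 0) = (rA, □, R) → □[rA]1112

The machine reaches the accept state rA and halts.

The machine executed 1 step before halting.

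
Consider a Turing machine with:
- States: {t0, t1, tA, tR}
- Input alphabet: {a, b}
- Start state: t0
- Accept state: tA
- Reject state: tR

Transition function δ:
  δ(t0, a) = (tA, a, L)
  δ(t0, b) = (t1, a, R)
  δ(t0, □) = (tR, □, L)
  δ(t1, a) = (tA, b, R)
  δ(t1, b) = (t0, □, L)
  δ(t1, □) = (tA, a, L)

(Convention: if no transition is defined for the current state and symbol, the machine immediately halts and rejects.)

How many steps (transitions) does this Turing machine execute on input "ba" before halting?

Execution trace:
Initial: [t0]ba
Step 1: δ(t0, b) = (t1, a, R) → a[t1]a
Step 2: δ(t1, a) = (tA, b, R) → ab[tA]□

The machine reaches the accept state tA and halts.

The machine executed 2 steps before halting.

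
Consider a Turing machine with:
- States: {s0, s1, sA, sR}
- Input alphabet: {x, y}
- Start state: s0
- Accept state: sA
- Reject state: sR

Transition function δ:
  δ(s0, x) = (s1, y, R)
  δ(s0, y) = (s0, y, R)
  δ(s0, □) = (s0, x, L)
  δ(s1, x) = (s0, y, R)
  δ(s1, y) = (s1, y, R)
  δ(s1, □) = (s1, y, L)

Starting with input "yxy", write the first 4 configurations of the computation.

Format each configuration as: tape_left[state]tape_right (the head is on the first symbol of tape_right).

Transitions applied:
Step 1: δ(s0, y) = (s0, y, R)
Step 2: δ(s0, x) = (s1, y, R)
Step 3: δ(s1, y) = (s1, y, R)

The first 4 configurations are:
[s0]yxy ⊢ y[s0]xy ⊢ yy[s1]y ⊢ yyy[s1]□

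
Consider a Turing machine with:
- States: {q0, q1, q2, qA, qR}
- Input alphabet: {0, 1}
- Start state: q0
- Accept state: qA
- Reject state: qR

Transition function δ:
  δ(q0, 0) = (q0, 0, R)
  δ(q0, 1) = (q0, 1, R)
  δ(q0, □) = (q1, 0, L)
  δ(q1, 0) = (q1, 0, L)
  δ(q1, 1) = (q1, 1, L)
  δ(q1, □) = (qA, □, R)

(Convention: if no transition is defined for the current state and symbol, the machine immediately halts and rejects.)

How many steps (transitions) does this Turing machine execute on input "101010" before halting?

Execution trace:
Initial: [q0]101010
Step 1: δ(q0, 1) = (q0, 1, R) → 1[q0]01010
Step 2: δ(q0, 0) = (q0, 0, R) → 10[q0]1010
Step 3: δ(q0, 1) = (q0, 1, R) → 101[q0]010
Step 4: δ(q0, 0) = (q0, 0, R) → 1010[q0]10
Step 5: δ(q0, 1) = (q0, 1, R) → 10101[q0]0
Step 6: δ(q0, 0) = (q0, 0, R) → 101010[q0]□
Step 7: δ(q0, □) = (q1, 0, L) → 10101[q1]00
Step 8: δ(q1, 0) = (q1, 0, L) → 1010[q1]100
Step 9: δ(q1, 1) = (q1, 1, L) → 101[q1]0100
Step 10: δ(q1, 0) = (q1, 0, L) → 10[q1]10100
Step 11: δ(q1, 1) = (q1, 1, L) → 1[q1]010100
Step 12: δ(q1, 0) = (q1, 0, L) → [q1]1010100
Step 13: δ(q1, 1) = (q1, 1, L) → [q1]□1010100
Step 14: δ(q1, □) = (qA, □, R) → □[qA]1010100

The machine reaches the accept state qA and halts.

The machine executed 14 steps before halting.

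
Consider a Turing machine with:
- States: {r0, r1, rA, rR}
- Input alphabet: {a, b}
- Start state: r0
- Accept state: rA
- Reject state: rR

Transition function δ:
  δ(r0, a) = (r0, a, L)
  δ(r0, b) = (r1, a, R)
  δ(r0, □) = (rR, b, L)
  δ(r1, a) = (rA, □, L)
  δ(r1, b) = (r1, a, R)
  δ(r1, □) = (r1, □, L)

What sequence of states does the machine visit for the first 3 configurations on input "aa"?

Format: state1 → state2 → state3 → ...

Execution trace:
Initial: [r0]aa
Step 1: δ(r0, a) = (r0, a, L) → [r0]□aa
Step 2: δ(r0, □) = (rR, b, L) → [rR]□baa

The machine reaches the reject state rR and halts.

State sequence: r0 → r0 → rR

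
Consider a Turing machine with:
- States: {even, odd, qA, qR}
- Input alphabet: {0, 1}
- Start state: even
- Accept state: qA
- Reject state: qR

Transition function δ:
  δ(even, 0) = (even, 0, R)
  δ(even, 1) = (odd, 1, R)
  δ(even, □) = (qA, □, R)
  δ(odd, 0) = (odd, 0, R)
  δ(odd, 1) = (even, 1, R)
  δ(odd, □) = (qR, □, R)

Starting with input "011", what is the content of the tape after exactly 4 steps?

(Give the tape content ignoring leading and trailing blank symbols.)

Execution trace:
Initial: [even]011
Step 1: δ(even, 0) = (even, 0, R) → 0[even]11
Step 2: δ(even, 1) = (odd, 1, R) → 01[odd]1
Step 3: δ(odd, 1) = (even, 1, R) → 011[even]□
Step 4: δ(even, □) = (qA, □, R) → 011□[qA]□

The machine reaches the accept state qA and halts.

After 4 steps, the tape (ignoring leading/trailing blanks) is: 011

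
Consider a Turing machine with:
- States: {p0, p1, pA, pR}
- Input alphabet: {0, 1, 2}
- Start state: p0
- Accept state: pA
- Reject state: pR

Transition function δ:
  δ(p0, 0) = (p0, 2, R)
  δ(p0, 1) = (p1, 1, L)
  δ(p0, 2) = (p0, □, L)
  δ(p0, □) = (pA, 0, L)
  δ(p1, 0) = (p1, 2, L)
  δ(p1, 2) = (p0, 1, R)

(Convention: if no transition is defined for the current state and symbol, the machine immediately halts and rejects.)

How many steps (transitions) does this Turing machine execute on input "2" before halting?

Execution trace:
Initial: [p0]2
Step 1: δ(p0, 2) = (p0, □, L) → [p0]□□
Step 2: δ(p0, □) = (pA, 0, L) → [pA]□0□

The machine reaches the accept state pA and halts.

The machine executed 2 steps before halting.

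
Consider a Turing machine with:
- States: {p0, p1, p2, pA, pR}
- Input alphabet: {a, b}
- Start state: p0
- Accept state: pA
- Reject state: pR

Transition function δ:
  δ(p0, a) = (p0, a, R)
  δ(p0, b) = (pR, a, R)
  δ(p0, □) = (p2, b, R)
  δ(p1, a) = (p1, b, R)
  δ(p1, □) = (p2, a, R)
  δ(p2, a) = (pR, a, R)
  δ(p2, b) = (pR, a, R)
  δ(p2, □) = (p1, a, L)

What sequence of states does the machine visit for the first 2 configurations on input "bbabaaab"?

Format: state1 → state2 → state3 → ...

Execution trace:
Initial: [p0]bbabaaab
Step 1: δ(p0, b) = (pR, a, R) → a[pR]babaaab

The machine reaches the reject state pR and halts.

State sequence: p0 → pR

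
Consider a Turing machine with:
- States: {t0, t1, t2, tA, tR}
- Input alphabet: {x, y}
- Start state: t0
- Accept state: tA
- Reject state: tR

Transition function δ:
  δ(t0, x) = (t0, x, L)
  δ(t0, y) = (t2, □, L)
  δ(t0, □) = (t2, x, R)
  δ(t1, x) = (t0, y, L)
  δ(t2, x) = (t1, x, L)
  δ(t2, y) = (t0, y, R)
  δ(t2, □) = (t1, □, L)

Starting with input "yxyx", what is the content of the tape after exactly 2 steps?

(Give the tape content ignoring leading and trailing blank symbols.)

Execution trace:
Initial: [t0]yxyx
Step 1: δ(t0, y) = (t2, □, L) → [t2]□□xyx
Step 2: δ(t2, □) = (t1, □, L) → [t1]□□□xyx

No transition is defined for δ(t1, □). By convention the machine halts and rejects.

After 2 steps, the tape (ignoring leading/trailing blanks) is: xyx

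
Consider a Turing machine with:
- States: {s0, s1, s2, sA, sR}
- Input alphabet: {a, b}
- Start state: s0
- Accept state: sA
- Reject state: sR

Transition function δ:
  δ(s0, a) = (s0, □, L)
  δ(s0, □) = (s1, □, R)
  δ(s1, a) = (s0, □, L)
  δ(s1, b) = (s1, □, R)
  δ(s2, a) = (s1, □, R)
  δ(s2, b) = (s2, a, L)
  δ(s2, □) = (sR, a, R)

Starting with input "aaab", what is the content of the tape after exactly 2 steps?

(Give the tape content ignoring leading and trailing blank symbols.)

Execution trace:
Initial: [s0]aaab
Step 1: δ(s0, a) = (s0, □, L) → [s0]□□aab
Step 2: δ(s0, □) = (s1, □, R) → □[s1]□aab

No transition is defined for δ(s1, □). By convention the machine halts and rejects.

After 2 steps, the tape (ignoring leading/trailing blanks) is: aab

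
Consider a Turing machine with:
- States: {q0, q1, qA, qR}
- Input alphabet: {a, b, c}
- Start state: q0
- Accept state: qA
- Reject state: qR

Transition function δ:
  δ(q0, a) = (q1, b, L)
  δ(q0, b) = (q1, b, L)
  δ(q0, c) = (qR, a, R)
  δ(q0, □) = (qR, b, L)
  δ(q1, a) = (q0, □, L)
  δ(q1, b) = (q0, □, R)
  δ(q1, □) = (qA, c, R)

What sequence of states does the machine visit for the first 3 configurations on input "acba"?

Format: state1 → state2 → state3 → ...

Execution trace:
Initial: [q0]acba
Step 1: δ(q0, a) = (q1, b, L) → [q1]□bcba
Step 2: δ(q1, □) = (qA, c, R) → c[qA]bcba

The machine reaches the accept state qA and halts.

State sequence: q0 → q1 → qA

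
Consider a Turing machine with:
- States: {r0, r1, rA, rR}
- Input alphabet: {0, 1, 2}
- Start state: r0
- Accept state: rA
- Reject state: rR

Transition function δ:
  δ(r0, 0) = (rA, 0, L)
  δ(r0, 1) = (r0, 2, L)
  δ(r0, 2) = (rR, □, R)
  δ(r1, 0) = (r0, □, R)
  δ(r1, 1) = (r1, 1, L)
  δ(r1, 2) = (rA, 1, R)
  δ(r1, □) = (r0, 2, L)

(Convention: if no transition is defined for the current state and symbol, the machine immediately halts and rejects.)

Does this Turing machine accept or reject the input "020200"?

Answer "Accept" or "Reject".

Execution trace:
Initial: [r0]020200
Step 1: δ(r0, 0) = (rA, 0, L) → [rA]□020200

The machine reaches the accept state rA and halts.

Answer: Accept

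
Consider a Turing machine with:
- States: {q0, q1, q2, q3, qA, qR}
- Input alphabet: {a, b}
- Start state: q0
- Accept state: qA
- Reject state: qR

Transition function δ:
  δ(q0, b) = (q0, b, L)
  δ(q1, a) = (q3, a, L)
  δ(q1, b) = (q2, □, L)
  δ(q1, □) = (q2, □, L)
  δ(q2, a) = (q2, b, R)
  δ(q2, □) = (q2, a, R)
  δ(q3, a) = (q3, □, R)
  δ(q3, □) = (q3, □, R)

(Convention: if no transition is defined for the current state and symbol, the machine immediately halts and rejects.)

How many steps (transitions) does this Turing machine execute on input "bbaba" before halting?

Execution trace:
Initial: [q0]bbaba
Step 1: δ(q0, b) = (q0, b, L) → [q0]□bbaba

No transition is defined for δ(q0, □). By convention the machine halts and rejects.

The machine executed 1 step before halting.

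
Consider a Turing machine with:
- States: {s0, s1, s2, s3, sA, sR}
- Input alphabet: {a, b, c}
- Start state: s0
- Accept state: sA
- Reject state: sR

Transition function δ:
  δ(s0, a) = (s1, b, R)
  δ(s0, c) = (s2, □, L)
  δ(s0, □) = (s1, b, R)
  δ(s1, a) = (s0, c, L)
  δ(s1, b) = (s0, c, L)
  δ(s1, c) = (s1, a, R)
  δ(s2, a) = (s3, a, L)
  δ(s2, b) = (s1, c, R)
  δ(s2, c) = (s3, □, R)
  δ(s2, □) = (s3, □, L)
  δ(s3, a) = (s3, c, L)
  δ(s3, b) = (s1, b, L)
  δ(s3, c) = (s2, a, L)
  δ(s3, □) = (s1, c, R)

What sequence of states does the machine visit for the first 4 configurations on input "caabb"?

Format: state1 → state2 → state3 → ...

Execution trace:
Initial: [s0]caabb
Step 1: δ(s0, c) = (s2, □, L) → [s2]□□aabb
Step 2: δ(s2, □) = (s3, □, L) → [s3]□□□aabb
Step 3: δ(s3, □) = (s1, c, R) → c[s1]□□aabb

No transition is defined for δ(s1, □). By convention the machine halts and rejects.

State sequence: s0 → s2 → s3 → s1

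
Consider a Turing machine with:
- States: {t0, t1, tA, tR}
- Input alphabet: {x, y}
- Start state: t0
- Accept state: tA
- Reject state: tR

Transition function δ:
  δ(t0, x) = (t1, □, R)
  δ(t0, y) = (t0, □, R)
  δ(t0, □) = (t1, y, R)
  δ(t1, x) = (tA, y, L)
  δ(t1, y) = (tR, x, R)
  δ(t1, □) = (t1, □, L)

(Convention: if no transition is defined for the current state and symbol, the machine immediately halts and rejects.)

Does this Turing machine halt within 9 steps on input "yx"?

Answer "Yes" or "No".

Execution trace:
Initial: [t0]yx
Step 1: δ(t0, y) = (t0, □, R) → □[t0]x
Step 2: δ(t0, x) = (t1, □, R) → □□[t1]□
Step 3: δ(t1, □) = (t1, □, L) → □[t1]□□
Step 4: δ(t1, □) = (t1, □, L) → [t1]□□□
Step 5: δ(t1, □) = (t1, □, L) → [t1]□□□□
Step 6: δ(t1, □) = (t1, □, L) → [t1]□□□□□
Step 7: δ(t1, □) = (t1, □, L) → [t1]□□□□□□
Step 8: δ(t1, □) = (t1, □, L) → [t1]□□□□□□□
Step 9: δ(t1, □) = (t1, □, L) → [t1]□□□□□□□□

The machine has not reached a halting state after 9 steps.
The machine did not halt within the 9-step bound.

Answer: No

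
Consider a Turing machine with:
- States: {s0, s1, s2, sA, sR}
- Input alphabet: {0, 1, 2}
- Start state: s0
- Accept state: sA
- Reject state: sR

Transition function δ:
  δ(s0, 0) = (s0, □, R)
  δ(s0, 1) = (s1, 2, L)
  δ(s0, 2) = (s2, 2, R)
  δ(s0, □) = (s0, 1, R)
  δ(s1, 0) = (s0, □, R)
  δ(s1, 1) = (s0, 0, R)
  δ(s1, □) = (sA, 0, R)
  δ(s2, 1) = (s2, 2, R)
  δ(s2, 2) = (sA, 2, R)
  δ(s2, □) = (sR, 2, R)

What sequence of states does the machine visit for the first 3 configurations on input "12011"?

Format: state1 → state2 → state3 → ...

Execution trace:
Initial: [s0]12011
Step 1: δ(s0, 1) = (s1, 2, L) → [s1]□22011
Step 2: δ(s1, □) = (sA, 0, R) → 0[sA]22011

The machine reaches the accept state sA and halts.

State sequence: s0 → s1 → sA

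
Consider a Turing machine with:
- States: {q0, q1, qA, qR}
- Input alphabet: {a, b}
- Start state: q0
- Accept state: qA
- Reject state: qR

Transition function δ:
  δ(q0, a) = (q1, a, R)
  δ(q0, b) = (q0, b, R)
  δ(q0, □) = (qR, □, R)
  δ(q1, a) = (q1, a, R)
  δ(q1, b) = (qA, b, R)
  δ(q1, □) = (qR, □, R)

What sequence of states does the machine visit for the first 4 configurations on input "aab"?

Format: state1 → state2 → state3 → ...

Execution trace:
Initial: [q0]aab
Step 1: δ(q0, a) = (q1, a, R) → a[q1]ab
Step 2: δ(q1, a) = (q1, a, R) → aa[q1]b
Step 3: δ(q1, b) = (qA, b, R) → aab[qA]□

The machine reaches the accept state qA and halts.

State sequence: q0 → q1 → q1 → qA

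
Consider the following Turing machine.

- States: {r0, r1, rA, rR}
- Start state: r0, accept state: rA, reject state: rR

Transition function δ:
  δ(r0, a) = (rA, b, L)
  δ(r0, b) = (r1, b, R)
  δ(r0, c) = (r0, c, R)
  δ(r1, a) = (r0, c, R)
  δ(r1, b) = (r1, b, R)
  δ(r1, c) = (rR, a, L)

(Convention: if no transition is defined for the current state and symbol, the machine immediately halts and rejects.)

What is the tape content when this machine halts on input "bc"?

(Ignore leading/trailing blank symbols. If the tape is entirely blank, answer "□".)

Execution trace:
Initial: [r0]bc
Step 1: δ(r0, b) = (r1, b, R) → b[r1]c
Step 2: δ(r1, c) = (rR, a, L) → [rR]ba

The machine reaches the reject state rR and halts.

Final tape (ignoring leading/trailing blanks): ba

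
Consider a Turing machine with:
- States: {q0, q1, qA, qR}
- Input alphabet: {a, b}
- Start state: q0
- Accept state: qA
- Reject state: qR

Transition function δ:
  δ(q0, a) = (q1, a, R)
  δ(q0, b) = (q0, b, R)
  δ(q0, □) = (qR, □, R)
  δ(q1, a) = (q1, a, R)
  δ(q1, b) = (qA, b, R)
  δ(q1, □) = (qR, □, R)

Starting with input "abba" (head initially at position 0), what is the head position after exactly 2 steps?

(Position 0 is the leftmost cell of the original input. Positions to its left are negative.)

Execution trace (head position shown):
Step 0: [q0]abba  (head at position 0)
Step 1: move right → a[q1]bba  (head at position 1)
Step 2: move right → ab[qA]ba  (head at position 2)

After 2 steps, the head is at position 2.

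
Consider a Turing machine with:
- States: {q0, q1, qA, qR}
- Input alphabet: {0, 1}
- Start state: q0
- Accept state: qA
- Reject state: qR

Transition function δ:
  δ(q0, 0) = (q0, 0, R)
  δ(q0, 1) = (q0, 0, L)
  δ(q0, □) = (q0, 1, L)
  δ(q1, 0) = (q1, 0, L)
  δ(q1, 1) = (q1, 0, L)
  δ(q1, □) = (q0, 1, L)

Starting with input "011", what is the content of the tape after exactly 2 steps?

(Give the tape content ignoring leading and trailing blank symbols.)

Execution trace:
Initial: [q0]011
Step 1: δ(q0, 0) = (q0, 0, R) → 0[q0]11
Step 2: δ(q0, 1) = (q0, 0, L) → [q0]001

After 2 steps, the tape (ignoring leading/trailing blanks) is: 001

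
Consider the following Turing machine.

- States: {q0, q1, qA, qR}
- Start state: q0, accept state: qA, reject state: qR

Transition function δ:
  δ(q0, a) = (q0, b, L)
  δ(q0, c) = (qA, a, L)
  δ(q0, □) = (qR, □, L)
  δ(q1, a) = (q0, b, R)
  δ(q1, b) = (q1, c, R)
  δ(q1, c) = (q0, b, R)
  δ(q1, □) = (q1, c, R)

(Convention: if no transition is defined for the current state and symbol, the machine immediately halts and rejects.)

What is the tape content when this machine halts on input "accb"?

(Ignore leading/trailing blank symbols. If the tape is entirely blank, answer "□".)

Execution trace:
Initial: [q0]accb
Step 1: δ(q0, a) = (q0, b, L) → [q0]□bccb
Step 2: δ(q0, □) = (qR, □, L) → [qR]□□bccb

The machine reaches the reject state qR and halts.

Final tape (ignoring leading/trailing blanks): bccb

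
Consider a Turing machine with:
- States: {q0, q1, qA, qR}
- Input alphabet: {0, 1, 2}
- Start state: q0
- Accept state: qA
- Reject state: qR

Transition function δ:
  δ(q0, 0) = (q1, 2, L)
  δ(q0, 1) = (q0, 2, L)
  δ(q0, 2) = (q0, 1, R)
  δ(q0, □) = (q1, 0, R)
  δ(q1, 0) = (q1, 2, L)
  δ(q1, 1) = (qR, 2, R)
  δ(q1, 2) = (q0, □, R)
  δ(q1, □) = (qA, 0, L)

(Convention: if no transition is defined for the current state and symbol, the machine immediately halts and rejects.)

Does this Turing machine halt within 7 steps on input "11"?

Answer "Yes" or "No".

Execution trace:
Initial: [q0]11
Step 1: δ(q0, 1) = (q0, 2, L) → [q0]□21
Step 2: δ(q0, □) = (q1, 0, R) → 0[q1]21
Step 3: δ(q1, 2) = (q0, □, R) → 0□[q0]1
Step 4: δ(q0, 1) = (q0, 2, L) → 0[q0]□2
Step 5: δ(q0, □) = (q1, 0, R) → 00[q1]2
Step 6: δ(q1, 2) = (q0, □, R) → 00□[q0]□
Step 7: δ(q0, □) = (q1, 0, R) → 00□0[q1]□

The machine has not reached a halting state after 7 steps.
The machine did not halt within the 7-step bound.

Answer: No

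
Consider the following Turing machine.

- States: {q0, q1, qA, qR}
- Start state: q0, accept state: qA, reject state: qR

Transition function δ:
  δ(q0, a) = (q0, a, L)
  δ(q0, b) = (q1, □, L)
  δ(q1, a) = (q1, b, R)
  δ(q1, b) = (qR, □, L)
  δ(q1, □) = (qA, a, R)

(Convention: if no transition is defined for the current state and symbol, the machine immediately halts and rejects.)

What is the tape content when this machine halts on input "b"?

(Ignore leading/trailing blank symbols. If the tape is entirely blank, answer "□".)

Execution trace:
Initial: [q0]b
Step 1: δ(q0, b) = (q1, □, L) → [q1]□□
Step 2: δ(q1, □) = (qA, a, R) → a[qA]□

The machine reaches the accept state qA and halts.

Final tape (ignoring leading/trailing blanks): a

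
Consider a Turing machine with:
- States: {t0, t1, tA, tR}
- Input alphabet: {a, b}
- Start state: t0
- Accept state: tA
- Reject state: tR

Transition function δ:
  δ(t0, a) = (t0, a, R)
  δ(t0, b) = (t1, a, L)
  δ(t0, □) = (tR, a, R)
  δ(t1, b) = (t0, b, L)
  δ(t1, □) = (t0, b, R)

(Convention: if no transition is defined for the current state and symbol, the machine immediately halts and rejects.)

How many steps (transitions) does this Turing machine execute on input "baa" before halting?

Execution trace:
Initial: [t0]baa
Step 1: δ(t0, b) = (t1, a, L) → [t1]□aaa
Step 2: δ(t1, □) = (t0, b, R) → b[t0]aaa
Step 3: δ(t0, a) = (t0, a, R) → ba[t0]aa
Step 4: δ(t0, a) = (t0, a, R) → baa[t0]a
Step 5: δ(t0, a) = (t0, a, R) → baaa[t0]□
Step 6: δ(t0, □) = (tR, a, R) → baaaa[tR]□

The machine reaches the reject state tR and halts.

The machine executed 6 steps before halting.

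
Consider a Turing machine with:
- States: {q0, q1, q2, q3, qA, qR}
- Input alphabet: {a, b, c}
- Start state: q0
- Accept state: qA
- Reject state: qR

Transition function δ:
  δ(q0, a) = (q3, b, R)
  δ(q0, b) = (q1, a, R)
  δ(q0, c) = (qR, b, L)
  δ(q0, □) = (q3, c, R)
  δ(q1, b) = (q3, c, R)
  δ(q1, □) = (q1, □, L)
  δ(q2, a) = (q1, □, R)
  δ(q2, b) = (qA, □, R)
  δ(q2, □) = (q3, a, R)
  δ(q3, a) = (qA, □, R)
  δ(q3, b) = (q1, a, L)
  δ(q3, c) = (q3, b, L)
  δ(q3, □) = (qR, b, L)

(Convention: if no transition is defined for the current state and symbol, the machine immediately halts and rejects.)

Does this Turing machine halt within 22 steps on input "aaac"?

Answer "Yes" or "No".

Execution trace:
Initial: [q0]aaac
Step 1: δ(q0, a) = (q3, b, R) → b[q3]aac
Step 2: δ(q3, a) = (qA, □, R) → b□[qA]ac

The machine reaches the accept state qA and halts.
The machine halted after 2 steps (within the 22-step bound).

Answer: Yes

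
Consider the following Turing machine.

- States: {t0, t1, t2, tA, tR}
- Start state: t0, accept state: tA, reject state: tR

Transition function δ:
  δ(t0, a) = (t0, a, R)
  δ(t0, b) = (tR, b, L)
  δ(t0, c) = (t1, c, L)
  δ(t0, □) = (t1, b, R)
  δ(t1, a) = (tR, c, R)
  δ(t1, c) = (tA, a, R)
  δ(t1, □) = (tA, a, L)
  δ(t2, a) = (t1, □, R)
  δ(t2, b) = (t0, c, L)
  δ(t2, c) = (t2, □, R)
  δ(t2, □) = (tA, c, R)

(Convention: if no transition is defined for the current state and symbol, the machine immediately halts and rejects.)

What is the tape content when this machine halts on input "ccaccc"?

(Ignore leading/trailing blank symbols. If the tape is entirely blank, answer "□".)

Execution trace:
Initial: [t0]ccaccc
Step 1: δ(t0, c) = (t1, c, L) → [t1]□ccaccc
Step 2: δ(t1, □) = (tA, a, L) → [tA]□accaccc

The machine reaches the accept state tA and halts.

Final tape (ignoring leading/trailing blanks): accaccc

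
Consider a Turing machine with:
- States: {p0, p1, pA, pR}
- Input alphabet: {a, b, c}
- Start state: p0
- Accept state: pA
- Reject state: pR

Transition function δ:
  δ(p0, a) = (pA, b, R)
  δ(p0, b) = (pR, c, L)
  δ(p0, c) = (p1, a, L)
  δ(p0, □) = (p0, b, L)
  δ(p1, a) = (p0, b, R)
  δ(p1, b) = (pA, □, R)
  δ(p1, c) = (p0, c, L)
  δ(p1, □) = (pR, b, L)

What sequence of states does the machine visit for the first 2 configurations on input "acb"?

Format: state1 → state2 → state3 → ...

Execution trace:
Initial: [p0]acb
Step 1: δ(p0, a) = (pA, b, R) → b[pA]cb

The machine reaches the accept state pA and halts.

State sequence: p0 → pA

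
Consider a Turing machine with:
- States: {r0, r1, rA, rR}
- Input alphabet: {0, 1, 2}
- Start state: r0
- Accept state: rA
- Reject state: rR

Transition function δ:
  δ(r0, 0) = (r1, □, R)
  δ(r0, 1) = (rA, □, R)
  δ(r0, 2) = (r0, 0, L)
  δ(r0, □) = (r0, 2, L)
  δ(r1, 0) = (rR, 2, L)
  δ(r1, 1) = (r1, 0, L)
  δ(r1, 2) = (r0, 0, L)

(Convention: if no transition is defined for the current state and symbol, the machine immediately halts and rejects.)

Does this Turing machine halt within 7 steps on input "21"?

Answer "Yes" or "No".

Execution trace:
Initial: [r0]21
Step 1: δ(r0, 2) = (r0, 0, L) → [r0]□01
Step 2: δ(r0, □) = (r0, 2, L) → [r0]□201
Step 3: δ(r0, □) = (r0, 2, L) → [r0]□2201
Step 4: δ(r0, □) = (r0, 2, L) → [r0]□22201
Step 5: δ(r0, □) = (r0, 2, L) → [r0]□222201
Step 6: δ(r0, □) = (r0, 2, L) → [r0]□2222201
Step 7: δ(r0, □) = (r0, 2, L) → [r0]□22222201

The machine has not reached a halting state after 7 steps.
The machine did not halt within the 7-step bound.

Answer: No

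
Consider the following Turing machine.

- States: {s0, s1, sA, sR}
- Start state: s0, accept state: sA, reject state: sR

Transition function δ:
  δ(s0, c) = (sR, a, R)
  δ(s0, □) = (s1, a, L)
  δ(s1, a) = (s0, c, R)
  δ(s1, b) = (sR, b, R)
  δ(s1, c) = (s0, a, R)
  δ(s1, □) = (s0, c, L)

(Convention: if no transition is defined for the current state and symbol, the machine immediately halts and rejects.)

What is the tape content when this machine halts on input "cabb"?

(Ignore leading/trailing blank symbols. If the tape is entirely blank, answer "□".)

Execution trace:
Initial: [s0]cabb
Step 1: δ(s0, c) = (sR, a, R) → a[sR]abb

The machine reaches the reject state sR and halts.

Final tape (ignoring leading/trailing blanks): aabb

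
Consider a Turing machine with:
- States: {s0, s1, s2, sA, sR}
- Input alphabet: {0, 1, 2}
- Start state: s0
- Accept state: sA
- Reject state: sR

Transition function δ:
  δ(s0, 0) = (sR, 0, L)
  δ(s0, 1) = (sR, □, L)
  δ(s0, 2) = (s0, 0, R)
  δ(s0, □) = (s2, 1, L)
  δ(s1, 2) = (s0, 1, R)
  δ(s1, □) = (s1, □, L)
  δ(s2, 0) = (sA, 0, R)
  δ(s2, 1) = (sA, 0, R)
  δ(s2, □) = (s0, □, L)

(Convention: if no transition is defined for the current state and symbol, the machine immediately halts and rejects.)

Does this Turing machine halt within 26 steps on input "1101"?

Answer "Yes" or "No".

Execution trace:
Initial: [s0]1101
Step 1: δ(s0, 1) = (sR, □, L) → [sR]□□101

The machine reaches the reject state sR and halts.
The machine halted after 1 step (within the 26-step bound).

Answer: Yes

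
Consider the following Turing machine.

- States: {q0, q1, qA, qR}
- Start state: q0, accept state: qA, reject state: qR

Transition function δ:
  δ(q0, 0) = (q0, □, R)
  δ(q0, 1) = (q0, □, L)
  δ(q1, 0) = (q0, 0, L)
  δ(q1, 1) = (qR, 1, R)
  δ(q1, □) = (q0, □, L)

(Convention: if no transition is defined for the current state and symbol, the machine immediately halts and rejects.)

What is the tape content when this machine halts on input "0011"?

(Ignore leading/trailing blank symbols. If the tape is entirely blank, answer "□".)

Execution trace:
Initial: [q0]0011
Step 1: δ(q0, 0) = (q0, □, R) → □[q0]011
Step 2: δ(q0, 0) = (q0, □, R) → □□[q0]11
Step 3: δ(q0, 1) = (q0, □, L) → □[q0]□□1

No transition is defined for δ(q0, □). By convention the machine halts and rejects.

Final tape (ignoring leading/trailing blanks): 1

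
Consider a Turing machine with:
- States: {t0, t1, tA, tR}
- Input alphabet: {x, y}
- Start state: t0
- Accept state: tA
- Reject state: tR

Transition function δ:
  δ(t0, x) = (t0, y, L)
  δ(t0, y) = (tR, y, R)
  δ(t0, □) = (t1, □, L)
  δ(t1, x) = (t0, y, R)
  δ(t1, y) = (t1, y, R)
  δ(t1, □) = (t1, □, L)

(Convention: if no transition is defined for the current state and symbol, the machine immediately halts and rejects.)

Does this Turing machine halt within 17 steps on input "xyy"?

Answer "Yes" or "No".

Execution trace:
Initial: [t0]xyy
Step 1: δ(t0, x) = (t0, y, L) → [t0]□yyy
Step 2: δ(t0, □) = (t1, □, L) → [t1]□□yyy
Step 3: δ(t1, □) = (t1, □, L) → [t1]□□□yyy
Step 4: δ(t1, □) = (t1, □, L) → [t1]□□□□yyy
Step 5: δ(t1, □) = (t1, □, L) → [t1]□□□□□yyy
Step 6: δ(t1, □) = (t1, □, L) → [t1]□□□□□□yyy
Step 7: δ(t1, □) = (t1, □, L) → [t1]□□□□□□□yyy
Step 8: δ(t1, □) = (t1, □, L) → [t1]□□□□□□□□yyy
Step 9: δ(t1, □) = (t1, □, L) → [t1]□□□□□□□□□yyy
Step 10: δ(t1, □) = (t1, □, L) → [t1]□□□□□□□□□□yyy
Step 11: δ(t1, □) = (t1, □, L) → [t1]□□□□□□□□□□□yyy
Step 12: δ(t1, □) = (t1, □, L) → [t1]□□□□□□□□□□□□yyy
Step 13: δ(t1, □) = (t1, □, L) → [t1]□□□□□□□□□□□□□yyy
Step 14: δ(t1, □) = (t1, □, L) → [t1]□□□□□□□□□□□□□□yyy
Step 15: δ(t1, □) = (t1, □, L) → [t1]□□□□□□□□□□□□□□□yyy
Step 16: δ(t1, □) = (t1, □, L) → [t1]□□□□□□□□□□□□□□□□yyy
Step 17: δ(t1, □) = (t1, □, L) → [t1]□□□□□□□□□□□□□□□□□yyy

The machine has not reached a halting state after 17 steps.
The machine did not halt within the 17-step bound.

Answer: No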